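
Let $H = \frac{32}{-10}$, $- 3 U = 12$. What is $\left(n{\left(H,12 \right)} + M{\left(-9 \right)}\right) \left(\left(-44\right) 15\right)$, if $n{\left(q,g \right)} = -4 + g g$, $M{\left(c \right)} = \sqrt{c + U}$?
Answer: $-92400 - 660 i \sqrt{13} \approx -92400.0 - 2379.7 i$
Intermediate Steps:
$U = -4$ ($U = \left(- \frac{1}{3}\right) 12 = -4$)
$M{\left(c \right)} = \sqrt{-4 + c}$ ($M{\left(c \right)} = \sqrt{c - 4} = \sqrt{-4 + c}$)
$H = - \frac{16}{5}$ ($H = 32 \left(- \frac{1}{10}\right) = - \frac{16}{5} \approx -3.2$)
$n{\left(q,g \right)} = -4 + g^{2}$
$\left(n{\left(H,12 \right)} + M{\left(-9 \right)}\right) \left(\left(-44\right) 15\right) = \left(\left(-4 + 12^{2}\right) + \sqrt{-4 - 9}\right) \left(\left(-44\right) 15\right) = \left(\left(-4 + 144\right) + \sqrt{-13}\right) \left(-660\right) = \left(140 + i \sqrt{13}\right) \left(-660\right) = -92400 - 660 i \sqrt{13}$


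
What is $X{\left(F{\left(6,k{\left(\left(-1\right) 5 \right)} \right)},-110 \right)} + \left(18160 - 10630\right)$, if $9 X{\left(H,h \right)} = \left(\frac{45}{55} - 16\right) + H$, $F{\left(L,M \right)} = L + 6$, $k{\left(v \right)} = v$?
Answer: $\frac{745435}{99} \approx 7529.6$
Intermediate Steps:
$F{\left(L,M \right)} = 6 + L$
$X{\left(H,h \right)} = - \frac{167}{99} + \frac{H}{9}$ ($X{\left(H,h \right)} = \frac{\left(\frac{45}{55} - 16\right) + H}{9} = \frac{\left(45 \cdot \frac{1}{55} - 16\right) + H}{9} = \frac{\left(\frac{9}{11} - 16\right) + H}{9} = \frac{- \frac{167}{11} + H}{9} = - \frac{167}{99} + \frac{H}{9}$)
$X{\left(F{\left(6,k{\left(\left(-1\right) 5 \right)} \right)},-110 \right)} + \left(18160 - 10630\right) = \left(- \frac{167}{99} + \frac{6 + 6}{9}\right) + \left(18160 - 10630\right) = \left(- \frac{167}{99} + \frac{1}{9} \cdot 12\right) + 7530 = \left(- \frac{167}{99} + \frac{4}{3}\right) + 7530 = - \frac{35}{99} + 7530 = \frac{745435}{99}$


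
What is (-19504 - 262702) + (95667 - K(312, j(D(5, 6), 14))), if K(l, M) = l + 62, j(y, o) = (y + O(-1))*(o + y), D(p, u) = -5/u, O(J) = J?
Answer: -186913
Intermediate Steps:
j(y, o) = (-1 + y)*(o + y) (j(y, o) = (y - 1)*(o + y) = (-1 + y)*(o + y))
K(l, M) = 62 + l
(-19504 - 262702) + (95667 - K(312, j(D(5, 6), 14))) = (-19504 - 262702) + (95667 - (62 + 312)) = -282206 + (95667 - 1*374) = -282206 + (95667 - 374) = -282206 + 95293 = -186913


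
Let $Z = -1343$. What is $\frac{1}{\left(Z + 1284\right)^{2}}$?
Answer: $\frac{1}{3481} \approx 0.00028727$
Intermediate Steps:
$\frac{1}{\left(Z + 1284\right)^{2}} = \frac{1}{\left(-1343 + 1284\right)^{2}} = \frac{1}{\left(-59\right)^{2}} = \frac{1}{3481}$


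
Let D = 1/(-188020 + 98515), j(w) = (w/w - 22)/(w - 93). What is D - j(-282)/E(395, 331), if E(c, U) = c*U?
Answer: -3393932/292558280625 ≈ -1.1601e-5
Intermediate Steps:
E(c, U) = U*c
j(w) = -21/(-93 + w) (j(w) = (1 - 22)/(-93 + w) = -21/(-93 + w))
D = -1/89505 (D = 1/(-89505) = -1/89505 ≈ -1.1173e-5)
D - j(-282)/E(395, 331) = -1/89505 - (-21/(-93 - 282))/(331*395) = -1/89505 - (-21/(-375))/130745 = -1/89505 - (-21*(-1/375))/130745 = -1/89505 - 7/(125*130745) = -1/89505 - 1*7/16343125 = -1/89505 - 7/16343125 = -3393932/292558280625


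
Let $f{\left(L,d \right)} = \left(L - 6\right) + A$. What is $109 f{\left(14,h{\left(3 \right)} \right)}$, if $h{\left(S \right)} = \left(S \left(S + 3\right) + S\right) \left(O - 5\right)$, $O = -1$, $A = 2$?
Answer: $1090$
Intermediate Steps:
$h{\left(S \right)} = - 6 S - 6 S \left(3 + S\right)$ ($h{\left(S \right)} = \left(S \left(S + 3\right) + S\right) \left(-1 - 5\right) = \left(S \left(3 + S\right) + S\right) \left(-6\right) = \left(S + S \left(3 + S\right)\right) \left(-6\right) = - 6 S - 6 S \left(3 + S\right)$)
$f{\left(L,d \right)} = -4 + L$ ($f{\left(L,d \right)} = \left(L - 6\right) + 2 = \left(-6 + L\right) + 2 = -4 + L$)
$109 f{\left(14,h{\left(3 \right)} \right)} = 109 \left(-4 + 14\right) = 109 \cdot 10 = 1090$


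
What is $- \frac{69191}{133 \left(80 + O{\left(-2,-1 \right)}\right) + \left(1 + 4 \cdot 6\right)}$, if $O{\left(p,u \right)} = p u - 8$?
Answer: $- \frac{69191}{9867} \approx -7.0124$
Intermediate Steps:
$O{\left(p,u \right)} = -8 + p u$
$- \frac{69191}{133 \left(80 + O{\left(-2,-1 \right)}\right) + \left(1 + 4 \cdot 6\right)} = - \frac{69191}{133 \left(80 - 6\right) + \left(1 + 4 \cdot 6\right)} = - \frac{69191}{133 \left(80 + \left(-8 + 2\right)\right) + \left(1 + 24\right)} = - \frac{69191}{133 \left(80 - 6\right) + 25} = - \frac{69191}{133 \cdot 74 + 25} = - \frac{69191}{9842 + 25} = - \frac{69191}{9867}$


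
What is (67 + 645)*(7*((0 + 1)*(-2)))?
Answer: -9968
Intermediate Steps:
(67 + 645)*(7*((0 + 1)*(-2))) = 712*(7*(1*(-2))) = 712*(7*(-2)) = 712*(-14) = -9968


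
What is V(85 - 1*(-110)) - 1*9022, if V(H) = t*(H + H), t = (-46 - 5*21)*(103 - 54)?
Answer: -2894632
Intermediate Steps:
t = -7399 (t = (-46 - 105)*49 = -151*49 = -7399)
V(H) = -14798*H (V(H) = -7399*(H + H) = -14798*H)
V(85 - 1*(-110)) - 1*9022 = -14798*(85 - 1*(-110)) - 1*9022 = -14798*(85 + 110) - 9022 = -14798*195 - 9022 = -2885610 - 9022 = -2894632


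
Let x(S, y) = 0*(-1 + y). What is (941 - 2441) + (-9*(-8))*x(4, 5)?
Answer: -1500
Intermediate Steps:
x(S, y) = 0
(941 - 2441) + (-9*(-8))*x(4, 5) = (941 - 2441) - 9*(-8)*0 = -1500 + 72*0 = -1500 + 0 = -1500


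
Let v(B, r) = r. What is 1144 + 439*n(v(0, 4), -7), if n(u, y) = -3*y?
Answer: 10363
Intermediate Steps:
1144 + 439*n(v(0, 4), -7) = 1144 + 439*(-3*(-7)) = 1144 + 439*21 = 1144 + 9219 = 10363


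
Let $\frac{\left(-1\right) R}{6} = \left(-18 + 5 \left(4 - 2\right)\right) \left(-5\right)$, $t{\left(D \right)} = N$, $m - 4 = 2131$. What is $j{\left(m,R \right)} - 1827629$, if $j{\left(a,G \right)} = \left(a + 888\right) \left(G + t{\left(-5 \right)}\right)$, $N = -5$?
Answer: $-2568264$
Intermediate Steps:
$m = 2135$ ($m = 4 + 2131 = 2135$)
$t{\left(D \right)} = -5$
$R = -240$ ($R = - 6 \left(-18 + 5 \left(4 - 2\right)\right) \left(-5\right) = - 6 \left(-18 + 5 \cdot 2\right) \left(-5\right) = - 6 \left(-18 + 10\right) \left(-5\right) = - 6 \left(\left(-8\right) \left(-5\right)\right) = \left(-6\right) 40 = -240$)
$j{\left(a,G \right)} = \left(-5 + G\right) \left(888 + a\right)$ ($j{\left(a,G \right)} = \left(a + 888\right) \left(G - 5\right) = \left(888 + a\right) \left(-5 + G\right) = \left(-5 + G\right) \left(888 + a\right)$)
$j{\left(m,R \right)} - 1827629 = \left(-4440 - 10675 + 888 \left(-240\right) - 512400\right) - 1827629 = \left(-4440 - 10675 - 213120 - 512400\right) - 1827629 = -740635 - 1827629 = -2568264$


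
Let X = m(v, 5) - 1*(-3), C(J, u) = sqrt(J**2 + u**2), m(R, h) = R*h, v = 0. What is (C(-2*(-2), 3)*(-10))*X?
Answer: -150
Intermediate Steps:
X = 3 (X = 0*5 - 1*(-3) = 0 + 3 = 3)
(C(-2*(-2), 3)*(-10))*X = (sqrt((-2*(-2))**2 + 3**2)*(-10))*3 = (sqrt(4**2 + 9)*(-10))*3 = (sqrt(16 + 9)*(-10))*3 = (sqrt(25)*(-10))*3 = (5*(-10))*3 = -50*3 = -150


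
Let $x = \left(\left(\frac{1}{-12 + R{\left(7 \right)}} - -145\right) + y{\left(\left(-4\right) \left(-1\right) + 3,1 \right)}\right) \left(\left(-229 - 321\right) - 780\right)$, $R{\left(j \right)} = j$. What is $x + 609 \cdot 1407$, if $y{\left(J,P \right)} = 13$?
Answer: $646989$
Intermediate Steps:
$x = -209874$ ($x = \left(\left(\frac{1}{-12 + 7} - -145\right) + 13\right) \left(\left(-229 - 321\right) - 780\right) = \left(\left(\frac{1}{-5} + 145\right) + 13\right) \left(\left(-229 - 321\right) - 780\right) = \left(\left(- \frac{1}{5} + 145\right) + 13\right) \left(-550 - 780\right) = \left(\frac{724}{5} + 13\right) \left(-1330\right) = \frac{789}{5} \left(-1330\right) = -209874$)
$x + 609 \cdot 1407 = -209874 + 609 \cdot 1407 = -209874 + 856863 = 646989$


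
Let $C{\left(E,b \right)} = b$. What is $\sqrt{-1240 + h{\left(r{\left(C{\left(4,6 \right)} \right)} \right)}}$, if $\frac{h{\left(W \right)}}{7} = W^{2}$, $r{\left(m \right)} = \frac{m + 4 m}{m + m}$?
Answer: $\frac{i \sqrt{4785}}{2} \approx 34.587 i$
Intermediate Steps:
$r{\left(m \right)} = \frac{5}{2}$ ($r{\left(m \right)} = \frac{5 m}{2 m} = 5 m \frac{1}{2 m} = \frac{5}{2}$)
$h{\left(W \right)} = 7 W^{2}$
$\sqrt{-1240 + h{\left(r{\left(C{\left(4,6 \right)} \right)} \right)}} = \sqrt{-1240 + 7 \left(\frac{5}{2}\right)^{2}} = \sqrt{-1240 + 7 \cdot \frac{25}{4}} = \sqrt{-1240 + \frac{175}{4}} = \sqrt{- \frac{4785}{4}} = \frac{i \sqrt{4785}}{2}$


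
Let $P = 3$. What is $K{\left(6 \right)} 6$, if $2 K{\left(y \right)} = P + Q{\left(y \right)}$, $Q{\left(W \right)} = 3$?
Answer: $18$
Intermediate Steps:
$K{\left(y \right)} = 3$ ($K{\left(y \right)} = \frac{3 + 3}{2} = \frac{1}{2} \cdot 6 = 3$)
$K{\left(6 \right)} 6 = 3 \cdot 6 = 18$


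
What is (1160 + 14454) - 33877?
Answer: -18263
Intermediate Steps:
(1160 + 14454) - 33877 = 15614 - 33877 = -18263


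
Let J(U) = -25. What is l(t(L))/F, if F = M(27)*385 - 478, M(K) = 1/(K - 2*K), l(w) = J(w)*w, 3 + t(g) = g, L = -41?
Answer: -29700/13291 ≈ -2.2346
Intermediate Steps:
t(g) = -3 + g
l(w) = -25*w
M(K) = -1/K (M(K) = 1/(-K) = -1/K)
F = -13291/27 (F = -1/27*385 - 478 = -385/27 - 478 = -13291/27 ≈ -492.26)
l(t(L))/F = (-25*(-3 - 41))/(-13291/27) = -25*(-44)*(-27/13291) = 1100*(-27/13291) = -29700/13291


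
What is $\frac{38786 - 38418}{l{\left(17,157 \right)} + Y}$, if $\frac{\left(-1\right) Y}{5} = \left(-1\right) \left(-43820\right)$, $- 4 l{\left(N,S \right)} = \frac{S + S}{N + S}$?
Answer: $- \frac{128064}{76246957} \approx -0.0016796$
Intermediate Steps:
$l{\left(N,S \right)} = - \frac{S}{2 \left(N + S\right)}$ ($l{\left(N,S \right)} = - \frac{\left(S + S\right) \frac{1}{N + S}}{4} = - \frac{2 S \frac{1}{N + S}}{4} = - \frac{S}{2 \left(N + S\right)}$)
$Y = -219100$ ($Y = - 5 \left(\left(-1\right) \left(-43820\right)\right) = \left(-5\right) 43820 = -219100$)
$\frac{38786 - 38418}{l{\left(17,157 \right)} + Y} = \frac{38786 - 38418}{\left(-1\right) 157 \frac{1}{2 \cdot 17 + 2 \cdot 157} - 219100} = \frac{368}{\left(-1\right) 157 \frac{1}{34 + 314} - 219100} = \frac{368}{\left(-1\right) 157 \cdot \frac{1}{348} - 219100} = \frac{368}{- \frac{157}{348} - 219100} = \frac{368}{- \frac{76246957}{348}} = 368 \left(- \frac{348}{76246957}\right) = - \frac{128064}{76246957}$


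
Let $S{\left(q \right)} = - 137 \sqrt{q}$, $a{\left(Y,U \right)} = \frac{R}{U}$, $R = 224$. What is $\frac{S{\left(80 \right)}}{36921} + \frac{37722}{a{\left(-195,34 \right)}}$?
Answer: $\frac{320637}{56} - \frac{548 \sqrt{5}}{36921} \approx 5725.6$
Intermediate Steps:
$a{\left(Y,U \right)} = \frac{224}{U}$
$\frac{S{\left(80 \right)}}{36921} + \frac{37722}{a{\left(-195,34 \right)}} = \frac{\left(-137\right) \sqrt{80}}{36921} + \frac{37722}{224 \cdot \frac{1}{34}} = - 137 \cdot 4 \sqrt{5} \cdot \frac{1}{36921} + \frac{37722}{224 \cdot \frac{1}{34}} = - 548 \sqrt{5} \cdot \frac{1}{36921} + \frac{37722}{\frac{112}{17}} = - \frac{548 \sqrt{5}}{36921} + 37722 \cdot \frac{17}{112} = - \frac{548 \sqrt{5}}{36921} + \frac{320637}{56} = \frac{320637}{56} - \frac{548 \sqrt{5}}{36921}$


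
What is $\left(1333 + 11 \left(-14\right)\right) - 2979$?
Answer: $-1800$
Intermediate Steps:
$\left(1333 + 11 \left(-14\right)\right) - 2979 = \left(1333 - 154\right) - 2979 = 1179 - 2979 = -1800$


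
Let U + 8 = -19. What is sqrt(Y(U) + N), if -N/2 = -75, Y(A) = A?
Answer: sqrt(123) ≈ 11.091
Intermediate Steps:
U = -27 (U = -8 - 19 = -27)
N = 150 (N = -2*(-75) = 150)
sqrt(Y(U) + N) = sqrt(-27 + 150) = sqrt(123)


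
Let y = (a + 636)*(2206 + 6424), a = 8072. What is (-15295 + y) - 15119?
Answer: 75119626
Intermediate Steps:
y = 75150040 (y = (8072 + 636)*(2206 + 6424) = 8708*8630 = 75150040)
(-15295 + y) - 15119 = (-15295 + 75150040) - 15119 = 75134745 - 15119 = 75119626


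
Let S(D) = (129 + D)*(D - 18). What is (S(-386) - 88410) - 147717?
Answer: -132299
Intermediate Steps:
S(D) = (-18 + D)*(129 + D) (S(D) = (129 + D)*(-18 + D) = (-18 + D)*(129 + D))
(S(-386) - 88410) - 147717 = ((-2322 + (-386)² + 111*(-386)) - 88410) - 147717 = ((-2322 + 148996 - 42846) - 88410) - 147717 = (103828 - 88410) - 147717 = 15418 - 147717 = -132299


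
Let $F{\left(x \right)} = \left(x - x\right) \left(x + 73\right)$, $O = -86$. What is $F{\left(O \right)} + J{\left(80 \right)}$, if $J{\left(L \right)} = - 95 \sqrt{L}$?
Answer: $- 380 \sqrt{5} \approx -849.71$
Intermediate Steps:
$F{\left(x \right)} = 0$ ($F{\left(x \right)} = 0 \left(73 + x\right) = 0$)
$F{\left(O \right)} + J{\left(80 \right)} = 0 - 95 \sqrt{80} = 0 - 95 \cdot 4 \sqrt{5} = 0 - 380 \sqrt{5} = - 380 \sqrt{5}$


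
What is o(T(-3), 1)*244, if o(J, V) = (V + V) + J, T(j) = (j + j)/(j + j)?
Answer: 732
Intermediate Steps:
T(j) = 1 (T(j) = (2*j)/((2*j)) = (2*j)*(1/(2*j)) = 1)
o(J, V) = J + 2*V (o(J, V) = 2*V + J = J + 2*V)
o(T(-3), 1)*244 = (1 + 2*1)*244 = (1 + 2)*244 = 3*244 = 732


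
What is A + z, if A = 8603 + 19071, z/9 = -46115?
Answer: -387361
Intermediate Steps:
z = -415035 (z = 9*(-46115) = -415035)
A = 27674
A + z = 27674 - 415035 = -387361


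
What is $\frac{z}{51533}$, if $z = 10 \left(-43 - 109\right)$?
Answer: $- \frac{1520}{51533} \approx -0.029496$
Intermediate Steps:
$z = -1520$ ($z = 10 \left(-152\right) = -1520$)
$\frac{z}{51533} = - \frac{1520}{51533}$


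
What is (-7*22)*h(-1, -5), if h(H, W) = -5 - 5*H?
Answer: 0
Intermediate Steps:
(-7*22)*h(-1, -5) = (-7*22)*(-5 - 5*(-1)) = -154*(-5 + 5) = -154*0 = 0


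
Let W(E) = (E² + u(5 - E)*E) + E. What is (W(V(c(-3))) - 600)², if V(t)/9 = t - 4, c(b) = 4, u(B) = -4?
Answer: 360000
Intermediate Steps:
V(t) = -36 + 9*t (V(t) = 9*(t - 4) = 9*(-4 + t) = -36 + 9*t)
W(E) = E² - 3*E (W(E) = (E² - 4*E) + E = E² - 3*E)
(W(V(c(-3))) - 600)² = ((-36 + 9*4)*(-3 + (-36 + 9*4)) - 600)² = ((-36 + 36)*(-3 + (-36 + 36)) - 600)² = (0*(-3 + 0) - 600)² = (0*(-3) - 600)² = (0 - 600)² = (-600)² = 360000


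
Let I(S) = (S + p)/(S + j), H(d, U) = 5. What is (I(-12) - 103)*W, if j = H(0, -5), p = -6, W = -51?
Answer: 35853/7 ≈ 5121.9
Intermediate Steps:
j = 5
I(S) = (-6 + S)/(5 + S) (I(S) = (S - 6)/(S + 5) = (-6 + S)/(5 + S))
(I(-12) - 103)*W = ((-6 - 12)/(5 - 12) - 103)*(-51) = (-18/(-7) - 103)*(-51) = (-⅐*(-18) - 103)*(-51) = (18/7 - 103)*(-51) = -703/7*(-51) = 35853/7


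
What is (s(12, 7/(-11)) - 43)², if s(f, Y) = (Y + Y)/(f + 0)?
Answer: 8094025/4356 ≈ 1858.1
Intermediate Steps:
s(f, Y) = 2*Y/f (s(f, Y) = (2*Y)/f = 2*Y/f)
(s(12, 7/(-11)) - 43)² = (2*(7/(-11))/12 - 43)² = (2*(7*(-1/11))*(1/12) - 43)² = (2*(-7/11)*(1/12) - 43)² = (-7/66 - 43)² = (-2845/66)² = 8094025/4356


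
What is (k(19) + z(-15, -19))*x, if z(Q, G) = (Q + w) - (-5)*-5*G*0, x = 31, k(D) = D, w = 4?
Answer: 248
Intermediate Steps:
z(Q, G) = 4 + Q (z(Q, G) = (Q + 4) - (-5)*-5*G*0 = (4 + Q) - (-5)*0 = (4 + Q) - 1*0 = (4 + Q) + 0 = 4 + Q)
(k(19) + z(-15, -19))*x = (19 + (4 - 15))*31 = (19 - 11)*31 = 8*31 = 248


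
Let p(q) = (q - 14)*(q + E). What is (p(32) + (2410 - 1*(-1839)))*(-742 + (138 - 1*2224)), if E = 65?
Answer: -16953860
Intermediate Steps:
p(q) = (-14 + q)*(65 + q) (p(q) = (q - 14)*(q + 65) = (-14 + q)*(65 + q))
(p(32) + (2410 - 1*(-1839)))*(-742 + (138 - 1*2224)) = ((-910 + 32² + 51*32) + (2410 - 1*(-1839)))*(-742 + (138 - 1*2224)) = ((-910 + 1024 + 1632) + (2410 + 1839))*(-742 + (138 - 2224)) = (1746 + 4249)*(-742 - 2086) = 5995*(-2828) = -16953860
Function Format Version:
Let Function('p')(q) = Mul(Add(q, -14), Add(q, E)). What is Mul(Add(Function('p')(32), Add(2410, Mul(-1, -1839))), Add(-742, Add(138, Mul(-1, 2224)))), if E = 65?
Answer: -16953860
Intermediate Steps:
Function('p')(q) = Mul(Add(-14, q), Add(65, q)) (Function('p')(q) = Mul(Add(q, -14), Add(q, 65)) = Mul(Add(-14, q), Add(65, q)))
Mul(Add(Function('p')(32), Add(2410, Mul(-1, -1839))), Add(-742, Add(138, Mul(-1, 2224)))) = Mul(Add(Add(-910, Pow(32, 2), Mul(51, 32)), Add(2410, Mul(-1, -1839))), Add(-742, Add(138, Mul(-1, 2224)))) = Mul(Add(Add(-910, 1024, 1632), Add(2410, 1839)), Add(-742, Add(138, -2224))) = Mul(Add(1746, 4249), Add(-742, -2086)) = Mul(5995, -2828) = -16953860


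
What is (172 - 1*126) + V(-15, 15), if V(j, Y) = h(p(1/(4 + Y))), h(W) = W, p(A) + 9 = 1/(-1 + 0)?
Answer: 36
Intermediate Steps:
p(A) = -10 (p(A) = -9 + 1/(-1 + 0) = -9 + 1/(-1) = -9 - 1 = -10)
V(j, Y) = -10
(172 - 1*126) + V(-15, 15) = (172 - 1*126) - 10 = (172 - 126) - 10 = 46 - 10 = 36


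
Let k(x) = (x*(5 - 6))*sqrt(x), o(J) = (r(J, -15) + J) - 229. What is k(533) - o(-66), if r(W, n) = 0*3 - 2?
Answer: 297 - 533*sqrt(533) ≈ -12008.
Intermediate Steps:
r(W, n) = -2 (r(W, n) = 0 - 2 = -2)
o(J) = -231 + J (o(J) = (-2 + J) - 229 = -231 + J)
k(x) = -x**(3/2) (k(x) = (x*(-1))*sqrt(x) = (-x)*sqrt(x) = -x**(3/2))
k(533) - o(-66) = -533**(3/2) - (-231 - 66) = -533*sqrt(533) - 1*(-297) = -533*sqrt(533) + 297 = 297 - 533*sqrt(533)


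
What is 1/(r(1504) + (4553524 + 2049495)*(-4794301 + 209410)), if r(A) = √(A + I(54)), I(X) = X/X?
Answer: -30274122385929/916522486238207407617191536 - √1505/916522486238207407617191536 ≈ -3.3032e-14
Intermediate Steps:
I(X) = 1
r(A) = √(1 + A) (r(A) = √(A + 1) = √(1 + A))
1/(r(1504) + (4553524 + 2049495)*(-4794301 + 209410)) = 1/(√(1 + 1504) + (4553524 + 2049495)*(-4794301 + 209410)) = 1/(√1505 + 6603019*(-4584891)) = 1/(√1505 - 30274122385929) = 1/(-30274122385929 + √1505)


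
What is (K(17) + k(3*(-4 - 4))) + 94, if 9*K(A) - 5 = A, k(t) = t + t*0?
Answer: 652/9 ≈ 72.444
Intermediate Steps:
k(t) = t (k(t) = t + 0 = t)
K(A) = 5/9 + A/9
(K(17) + k(3*(-4 - 4))) + 94 = ((5/9 + (1/9)*17) + 3*(-4 - 4)) + 94 = ((5/9 + 17/9) + 3*(-8)) + 94 = (22/9 - 24) + 94 = -194/9 + 94 = 652/9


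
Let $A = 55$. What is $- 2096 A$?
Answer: $-115280$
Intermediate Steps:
$- 2096 A = \left(-2096\right) 55 = -115280$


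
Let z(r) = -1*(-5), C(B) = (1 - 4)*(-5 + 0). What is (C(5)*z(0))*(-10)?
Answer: -750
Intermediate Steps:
C(B) = 15 (C(B) = -3*(-5) = 15)
z(r) = 5
(C(5)*z(0))*(-10) = (15*5)*(-10) = 75*(-10) = -750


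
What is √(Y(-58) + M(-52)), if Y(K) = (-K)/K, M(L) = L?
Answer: I*√53 ≈ 7.2801*I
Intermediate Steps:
Y(K) = -1
√(Y(-58) + M(-52)) = √(-1 - 52) = √(-53) = I*√53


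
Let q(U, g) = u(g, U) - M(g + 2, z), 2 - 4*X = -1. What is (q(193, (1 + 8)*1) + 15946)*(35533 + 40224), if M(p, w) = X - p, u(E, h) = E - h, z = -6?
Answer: 4779433373/4 ≈ 1.1949e+9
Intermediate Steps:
X = 3/4 (X = 1/2 - 1/4*(-1) = 1/2 + 1/4 = 3/4 ≈ 0.75000)
M(p, w) = 3/4 - p
q(U, g) = 5/4 - U + 2*g (q(U, g) = (g - U) - (3/4 - (g + 2)) = (g - U) - (3/4 - (2 + g)) = (g - U) - (3/4 + (-2 - g)) = (g - U) - (-5/4 - g) = (g - U) + (5/4 + g) = 5/4 - U + 2*g)
(q(193, (1 + 8)*1) + 15946)*(35533 + 40224) = ((5/4 - 1*193 + 2*((1 + 8)*1)) + 15946)*(35533 + 40224) = ((5/4 - 193 + 2*(9*1)) + 15946)*75757 = ((5/4 - 193 + 2*9) + 15946)*75757 = ((5/4 - 193 + 18) + 15946)*75757 = (-695/4 + 15946)*75757 = (63089/4)*75757 = 4779433373/4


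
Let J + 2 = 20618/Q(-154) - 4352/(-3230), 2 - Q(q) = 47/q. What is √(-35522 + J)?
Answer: 2*I*√302297450470/6745 ≈ 163.03*I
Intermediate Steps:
Q(q) = 2 - 47/q
J = 60323866/6745 (J = -2 + (20618/(2 - 47/(-154)) - 4352/(-3230)) = -2 + (20618/(2 - 47*(-1/154)) - 4352*(-1/3230)) = -2 + (20618/(2 + 47/154) + 128/95) = -2 + (20618/(355/154) + 128/95) = -2 + (20618*(154/355) + 128/95) = -2 + (3175172/355 + 128/95) = -2 + 60337356/6745 = 60323866/6745 ≈ 8943.5)
√(-35522 + J) = √(-35522 + 60323866/6745) = √(-179272024/6745) = 2*I*√302297450470/6745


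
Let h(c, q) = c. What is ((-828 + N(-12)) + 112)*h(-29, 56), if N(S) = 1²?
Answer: 20735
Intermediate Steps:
N(S) = 1
((-828 + N(-12)) + 112)*h(-29, 56) = ((-828 + 1) + 112)*(-29) = (-827 + 112)*(-29) = -715*(-29) = 20735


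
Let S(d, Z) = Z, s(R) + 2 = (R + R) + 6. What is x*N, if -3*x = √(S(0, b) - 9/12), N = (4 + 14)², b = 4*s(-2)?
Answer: -54*I*√3 ≈ -93.531*I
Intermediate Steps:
s(R) = 4 + 2*R (s(R) = -2 + ((R + R) + 6) = -2 + (2*R + 6) = -2 + (6 + 2*R) = 4 + 2*R)
b = 0 (b = 4*(4 + 2*(-2)) = 4*(4 - 4) = 4*0 = 0)
N = 324 (N = 18² = 324)
x = -I*√3/6 (x = -√(0 - 9/12)/3 = -√(0 - 9*1/12)/3 = -√(0 - ¾)/3 = -I*√3/6 ≈ -0.28868*I)
x*N = -I*√3/6*324 = -54*I*√3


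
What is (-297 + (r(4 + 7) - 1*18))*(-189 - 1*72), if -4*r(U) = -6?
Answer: 163647/2 ≈ 81824.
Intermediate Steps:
r(U) = 3/2 (r(U) = -1/4*(-6) = 3/2)
(-297 + (r(4 + 7) - 1*18))*(-189 - 1*72) = (-297 + (3/2 - 1*18))*(-189 - 1*72) = (-297 + (3/2 - 18))*(-189 - 72) = (-297 - 33/2)*(-261) = -627/2*(-261) = 163647/2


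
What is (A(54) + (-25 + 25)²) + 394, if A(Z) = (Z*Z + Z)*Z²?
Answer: 8660914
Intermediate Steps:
A(Z) = Z²*(Z + Z²) (A(Z) = (Z² + Z)*Z² = (Z + Z²)*Z² = Z²*(Z + Z²))
(A(54) + (-25 + 25)²) + 394 = (54³*(1 + 54) + (-25 + 25)²) + 394 = (157464*55 + 0²) + 394 = (8660520 + 0) + 394 = 8660520 + 394 = 8660914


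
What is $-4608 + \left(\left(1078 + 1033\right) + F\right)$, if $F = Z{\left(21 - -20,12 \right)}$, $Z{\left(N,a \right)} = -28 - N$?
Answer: $-2566$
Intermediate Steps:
$F = -69$ ($F = -28 - \left(21 - -20\right) = -28 - \left(21 + 20\right) = -28 - 41 = -69$)
$-4608 + \left(\left(1078 + 1033\right) + F\right) = -4608 + \left(\left(1078 + 1033\right) - 69\right) = -4608 + \left(2111 - 69\right) = -4608 + 2042 = -2566$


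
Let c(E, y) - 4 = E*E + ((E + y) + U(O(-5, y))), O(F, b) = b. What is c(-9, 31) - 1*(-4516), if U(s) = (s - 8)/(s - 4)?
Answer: 124844/27 ≈ 4623.9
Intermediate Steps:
U(s) = (-8 + s)/(-4 + s)
c(E, y) = 4 + E + y + E**2 + (-8 + y)/(-4 + y) (c(E, y) = 4 + (E*E + ((E + y) + (-8 + y)/(-4 + y))) = 4 + (E**2 + (E + y + (-8 + y)/(-4 + y))) = 4 + (E + y + E**2 + (-8 + y)/(-4 + y)) = 4 + E + y + E**2 + (-8 + y)/(-4 + y))
c(-9, 31) - 1*(-4516) = (-8 + 31 + (-4 + 31)*(4 - 9 + 31 + (-9)**2))/(-4 + 31) - 1*(-4516) = (-8 + 31 + 27*(4 - 9 + 31 + 81))/27 + 4516 = (-8 + 31 + 27*107)/27 + 4516 = (-8 + 31 + 2889)/27 + 4516 = (1/27)*2912 + 4516 = 2912/27 + 4516 = 124844/27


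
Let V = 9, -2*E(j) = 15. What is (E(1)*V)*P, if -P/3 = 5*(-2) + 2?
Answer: -1620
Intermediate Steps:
E(j) = -15/2 (E(j) = -1/2*15 = -15/2)
P = 24 (P = -3*(5*(-2) + 2) = -3*(-10 + 2) = -3*(-8) = 24)
(E(1)*V)*P = -15/2*9*24 = -135/2*24 = -1620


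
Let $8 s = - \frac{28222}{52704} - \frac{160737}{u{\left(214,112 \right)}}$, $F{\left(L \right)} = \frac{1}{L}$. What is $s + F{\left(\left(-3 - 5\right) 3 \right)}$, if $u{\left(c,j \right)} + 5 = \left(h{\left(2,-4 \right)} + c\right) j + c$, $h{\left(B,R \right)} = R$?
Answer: $- \frac{78344539}{82007424} \approx -0.95533$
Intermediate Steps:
$u{\left(c,j \right)} = -5 + c + j \left(-4 + c\right)$ ($u{\left(c,j \right)} = -5 + \left(\left(-4 + c\right) j + c\right) = -5 + \left(j \left(-4 + c\right) + c\right) = -5 + \left(c + j \left(-4 + c\right)\right) = -5 + c + j \left(-4 + c\right)$)
$s = - \frac{74927563}{82007424}$ ($s = \frac{- \frac{28222}{52704} - \frac{160737}{-5 + 214 - 448 + 214 \cdot 112}}{8} = \frac{\left(-28222\right) \frac{1}{52704} - \frac{160737}{-5 + 214 - 448 + 23968}}{8} = \frac{- \frac{14111}{26352} - \frac{160737}{23729}}{8} = \frac{1}{8} \left(- \frac{74927563}{10250928}\right) = - \frac{74927563}{82007424} \approx -0.91367$)
$s + F{\left(\left(-3 - 5\right) 3 \right)} = - \frac{74927563}{82007424} + \frac{1}{\left(-3 - 5\right) 3} = - \frac{74927563}{82007424} + \frac{1}{\left(-8\right) 3} = - \frac{74927563}{82007424} + \frac{1}{-24} = - \frac{74927563}{82007424} - \frac{1}{24} = - \frac{78344539}{82007424}$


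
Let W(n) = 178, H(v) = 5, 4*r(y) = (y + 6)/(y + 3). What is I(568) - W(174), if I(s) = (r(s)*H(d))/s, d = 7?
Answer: -115459333/648656 ≈ -178.00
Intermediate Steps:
r(y) = (6 + y)/(4*(3 + y)) (r(y) = ((y + 6)/(y + 3))/4 = ((6 + y)/(3 + y))/4 = (6 + y)/(4*(3 + y)))
I(s) = 5*(6 + s)/(4*s*(3 + s)) (I(s) = (((6 + s)/(4*(3 + s)))*5)/s = (5*(6 + s)/(4*(3 + s)))/s = 5*(6 + s)/(4*s*(3 + s)))
I(568) - W(174) = (5/4)*(6 + 568)/(568*(3 + 568)) - 1*178 = (5/4)*(1/568)*574/571 - 178 = (5/4)*(1/568)*(1/571)*574 - 178 = 1435/648656 - 178 = -115459333/648656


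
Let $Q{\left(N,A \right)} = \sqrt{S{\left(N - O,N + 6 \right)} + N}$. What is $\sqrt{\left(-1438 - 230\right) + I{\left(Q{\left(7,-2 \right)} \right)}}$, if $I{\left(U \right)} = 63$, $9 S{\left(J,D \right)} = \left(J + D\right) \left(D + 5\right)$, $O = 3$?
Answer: $i \sqrt{1605} \approx 40.062 i$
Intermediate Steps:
$S{\left(J,D \right)} = \frac{\left(5 + D\right) \left(D + J\right)}{9}$ ($S{\left(J,D \right)} = \frac{\left(J + D\right) \left(D + 5\right)}{9} = \frac{\left(D + J\right) \left(5 + D\right)}{9} = \frac{\left(5 + D\right) \left(D + J\right)}{9}$)
$Q{\left(N,A \right)} = \sqrt{\frac{5}{3} + \frac{\left(6 + N\right)^{2}}{9} + \frac{19 N}{9} + \frac{\left(-3 + N\right) \left(6 + N\right)}{9}}$ ($Q{\left(N,A \right)} = \sqrt{\left(\frac{\left(N + 6\right)^{2}}{9} + \frac{5 \left(N + 6\right)}{9} + \frac{5 \left(N - 3\right)}{9} + \frac{\left(N + 6\right) \left(N - 3\right)}{9}\right) + N} = \sqrt{\left(\frac{\left(6 + N\right)^{2}}{9} + \frac{5 \left(6 + N\right)}{9} + \frac{5 \left(N - 3\right)}{9} + \frac{\left(6 + N\right) \left(N - 3\right)}{9}\right) + N} = \sqrt{\left(\frac{\left(6 + N\right)^{2}}{9} + \left(\frac{10}{3} + \frac{5 N}{9}\right) + \frac{5 \left(-3 + N\right)}{9} + \frac{\left(6 + N\right) \left(-3 + N\right)}{9}\right) + N} = \sqrt{\left(\frac{\left(6 + N\right)^{2}}{9} + \left(\frac{10}{3} + \frac{5 N}{9}\right) + \left(- \frac{5}{3} + \frac{5 N}{9}\right) + \frac{\left(-3 + N\right) \left(6 + N\right)}{9}\right) + N} = \sqrt{\left(\frac{5}{3} + \frac{\left(6 + N\right)^{2}}{9} + \frac{10 N}{9} + \frac{\left(-3 + N\right) \left(6 + N\right)}{9}\right) + N} = \sqrt{\frac{5}{3} + \frac{\left(6 + N\right)^{2}}{9} + \frac{19 N}{9} + \frac{\left(-3 + N\right) \left(6 + N\right)}{9}}$)
$\sqrt{\left(-1438 - 230\right) + I{\left(Q{\left(7,-2 \right)} \right)}} = \sqrt{\left(-1438 - 230\right) + 63} = \sqrt{-1668 + 63} = \sqrt{-1605} = i \sqrt{1605}$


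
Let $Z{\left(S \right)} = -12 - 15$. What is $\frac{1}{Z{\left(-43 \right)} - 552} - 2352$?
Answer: $- \frac{1361809}{579} \approx -2352.0$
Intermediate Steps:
$Z{\left(S \right)} = -27$ ($Z{\left(S \right)} = -12 - 15 = -27$)
$\frac{1}{Z{\left(-43 \right)} - 552} - 2352 = \frac{1}{-27 - 552} - 2352 = \frac{1}{-579} - 2352 = - \frac{1}{579} - 2352 = - \frac{1361809}{579}$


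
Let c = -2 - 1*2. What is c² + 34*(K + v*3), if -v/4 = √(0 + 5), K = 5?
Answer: 186 - 408*√5 ≈ -726.32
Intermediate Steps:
c = -4 (c = -2 - 2 = -4)
v = -4*√5 (v = -4*√(0 + 5) = -4*√5 ≈ -8.9443)
c² + 34*(K + v*3) = (-4)² + 34*(5 - 4*√5*3) = 16 + 34*(5 - 12*√5) = 16 + (170 - 408*√5) = 186 - 408*√5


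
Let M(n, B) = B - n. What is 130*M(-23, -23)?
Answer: 0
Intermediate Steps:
130*M(-23, -23) = 130*(-23 - 1*(-23)) = 130*(-23 + 23) = 130*0 = 0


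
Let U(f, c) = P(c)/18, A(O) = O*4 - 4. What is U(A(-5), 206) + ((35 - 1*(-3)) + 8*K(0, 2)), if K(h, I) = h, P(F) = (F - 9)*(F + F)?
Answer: 40924/9 ≈ 4547.1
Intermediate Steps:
P(F) = 2*F*(-9 + F) (P(F) = (-9 + F)*(2*F) = 2*F*(-9 + F))
A(O) = -4 + 4*O (A(O) = 4*O - 4 = -4 + 4*O)
U(f, c) = c*(-9 + c)/9 (U(f, c) = (2*c*(-9 + c))/18 = (2*c*(-9 + c))*(1/18) = c*(-9 + c)/9)
U(A(-5), 206) + ((35 - 1*(-3)) + 8*K(0, 2)) = (⅑)*206*(-9 + 206) + ((35 - 1*(-3)) + 8*0) = (⅑)*206*197 + ((35 + 3) + 0) = 40582/9 + (38 + 0) = 40582/9 + 38 = 40924/9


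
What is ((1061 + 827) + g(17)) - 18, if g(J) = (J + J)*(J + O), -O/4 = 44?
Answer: -3536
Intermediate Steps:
O = -176 (O = -4*44 = -176)
g(J) = 2*J*(-176 + J) (g(J) = (J + J)*(J - 176) = (2*J)*(-176 + J) = 2*J*(-176 + J))
((1061 + 827) + g(17)) - 18 = ((1061 + 827) + 2*17*(-176 + 17)) - 18 = (1888 + 2*17*(-159)) - 18 = (1888 - 5406) - 18 = -3518 - 18 = -3536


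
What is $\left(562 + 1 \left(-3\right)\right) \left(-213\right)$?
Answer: $-119067$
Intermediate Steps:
$\left(562 + 1 \left(-3\right)\right) \left(-213\right) = \left(562 - 3\right) \left(-213\right) = 559 \left(-213\right) = -119067$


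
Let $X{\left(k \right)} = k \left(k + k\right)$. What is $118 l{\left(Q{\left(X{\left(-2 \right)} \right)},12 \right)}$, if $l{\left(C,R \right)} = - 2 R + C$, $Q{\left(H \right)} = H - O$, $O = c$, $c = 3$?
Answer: $-2242$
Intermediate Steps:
$O = 3$
$X{\left(k \right)} = 2 k^{2}$ ($X{\left(k \right)} = k 2 k = 2 k^{2}$)
$Q{\left(H \right)} = -3 + H$ ($Q{\left(H \right)} = H - 3 = -3 + H$)
$l{\left(C,R \right)} = C - 2 R$
$118 l{\left(Q{\left(X{\left(-2 \right)} \right)},12 \right)} = 118 \left(\left(-3 + 2 \left(-2\right)^{2}\right) - 24\right) = 118 \left(\left(-3 + 2 \cdot 4\right) - 24\right) = 118 \left(\left(-3 + 8\right) - 24\right) = 118 \left(5 - 24\right) = 118 \left(-19\right) = -2242$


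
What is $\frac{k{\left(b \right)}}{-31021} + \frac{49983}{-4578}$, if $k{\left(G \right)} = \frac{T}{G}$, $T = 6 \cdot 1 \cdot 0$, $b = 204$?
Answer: $- \frac{16661}{1526} \approx -10.918$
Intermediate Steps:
$T = 0$ ($T = 6 \cdot 0 = 0$)
$k{\left(G \right)} = 0$ ($k{\left(G \right)} = \frac{0}{G} = 0$)
$\frac{k{\left(b \right)}}{-31021} + \frac{49983}{-4578} = \frac{0}{-31021} + \frac{49983}{-4578} = 0 \left(- \frac{1}{31021}\right) + 49983 \left(- \frac{1}{4578}\right) = 0 - \frac{16661}{1526} = - \frac{16661}{1526}$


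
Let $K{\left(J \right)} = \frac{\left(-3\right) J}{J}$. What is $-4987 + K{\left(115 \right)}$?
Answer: $-4990$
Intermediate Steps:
$K{\left(J \right)} = -3$
$-4987 + K{\left(115 \right)} = -4987 - 3 = -4990$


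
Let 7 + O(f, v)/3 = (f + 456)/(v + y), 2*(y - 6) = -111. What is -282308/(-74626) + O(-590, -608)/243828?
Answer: 5028638425493/1329312191740 ≈ 3.7829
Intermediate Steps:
y = -99/2 (y = 6 + (1/2)*(-111) = 6 - 111/2 = -99/2 ≈ -49.500)
O(f, v) = -21 + 3*(456 + f)/(-99/2 + v) (O(f, v) = -21 + 3*((f + 456)/(v - 99/2)) = -21 + 3*((456 + f)/(-99/2 + v)) = -21 + 3*(456 + f)/(-99/2 + v))
-282308/(-74626) + O(-590, -608)/243828 = -282308/(-74626) + (3*(1605 - 14*(-608) + 2*(-590))/(-99 + 2*(-608)))/243828 = -282308*(-1/74626) + (3*(1605 + 8512 - 1180)/(-99 - 1216))*(1/243828) = 141154/37313 + (3*8937/(-1315))*(1/243828) = 141154/37313 + (3*(-1/1315)*8937)*(1/243828) = 141154/37313 - 26811/1315*1/243828 = 141154/37313 - 2979/35625980 = 5028638425493/1329312191740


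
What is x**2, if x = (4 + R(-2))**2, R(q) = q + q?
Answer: 0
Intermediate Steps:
R(q) = 2*q
x = 0 (x = (4 + 2*(-2))**2 = (4 - 4)**2 = 0**2 = 0)
x**2 = 0**2 = 0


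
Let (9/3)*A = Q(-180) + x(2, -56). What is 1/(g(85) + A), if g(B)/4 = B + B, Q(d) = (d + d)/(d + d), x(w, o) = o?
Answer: 3/1985 ≈ 0.0015113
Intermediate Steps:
Q(d) = 1 (Q(d) = (2*d)/((2*d)) = (2*d)*(1/(2*d)) = 1)
g(B) = 8*B (g(B) = 4*(B + B) = 4*(2*B) = 8*B)
A = -55/3 (A = (1 - 56)/3 = (⅓)*(-55) = -55/3 ≈ -18.333)
1/(g(85) + A) = 1/(8*85 - 55/3) = 1/(680 - 55/3) = 1/(1985/3) = 3/1985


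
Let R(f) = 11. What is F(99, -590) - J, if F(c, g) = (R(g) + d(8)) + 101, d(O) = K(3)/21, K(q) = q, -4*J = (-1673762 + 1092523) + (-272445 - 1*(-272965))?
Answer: -4061893/28 ≈ -1.4507e+5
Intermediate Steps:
J = 580719/4 (J = -((-1673762 + 1092523) + (-272445 - 1*(-272965)))/4 = -(-581239 + (-272445 + 272965))/4 = -(-581239 + 520)/4 = -¼*(-580719) = 580719/4 ≈ 1.4518e+5)
d(O) = ⅐ (d(O) = 3/21 = 3*(1/21) = ⅐)
F(c, g) = 785/7 (F(c, g) = (11 + ⅐) + 101 = 78/7 + 101 = 785/7)
F(99, -590) - J = 785/7 - 1*580719/4 = 785/7 - 580719/4 = -4061893/28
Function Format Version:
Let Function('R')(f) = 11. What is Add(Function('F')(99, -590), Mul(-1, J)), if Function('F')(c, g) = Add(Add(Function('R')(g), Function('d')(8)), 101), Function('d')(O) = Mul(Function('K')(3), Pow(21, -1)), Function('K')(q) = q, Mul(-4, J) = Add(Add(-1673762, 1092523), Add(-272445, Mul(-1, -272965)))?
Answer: Rational(-4061893, 28) ≈ -1.4507e+5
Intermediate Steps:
J = Rational(580719, 4) (J = Mul(Rational(-1, 4), Add(Add(-1673762, 1092523), Add(-272445, Mul(-1, -272965)))) = Mul(Rational(-1, 4), Add(-581239, Add(-272445, 272965))) = Mul(Rational(-1, 4), Add(-581239, 520)) = Mul(Rational(-1, 4), -580719) = Rational(580719, 4) ≈ 1.4518e+5)
Function('d')(O) = Rational(1, 7) (Function('d')(O) = Mul(3, Pow(21, -1)) = Mul(3, Rational(1, 21)) = Rational(1, 7))
Function('F')(c, g) = Rational(785, 7) (Function('F')(c, g) = Add(Add(11, Rational(1, 7)), 101) = Add(Rational(78, 7), 101) = Rational(785, 7))
Add(Function('F')(99, -590), Mul(-1, J)) = Add(Rational(785, 7), Mul(-1, Rational(580719, 4))) = Add(Rational(785, 7), Rational(-580719, 4)) = Rational(-4061893, 28)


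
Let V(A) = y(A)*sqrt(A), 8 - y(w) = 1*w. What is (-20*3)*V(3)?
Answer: -300*sqrt(3) ≈ -519.62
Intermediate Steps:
y(w) = 8 - w
V(A) = sqrt(A)*(8 - A) (V(A) = (8 - A)*sqrt(A) = sqrt(A)*(8 - A))
(-20*3)*V(3) = (-20*3)*(sqrt(3)*(8 - 1*3)) = -60*sqrt(3)*(8 - 3) = -60*sqrt(3)*5 = -300*sqrt(3)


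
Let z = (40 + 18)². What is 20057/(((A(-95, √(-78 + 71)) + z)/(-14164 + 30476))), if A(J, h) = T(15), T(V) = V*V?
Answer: 327169784/3589 ≈ 91159.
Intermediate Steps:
T(V) = V²
A(J, h) = 225 (A(J, h) = 15² = 225)
z = 3364 (z = 58² = 3364)
20057/(((A(-95, √(-78 + 71)) + z)/(-14164 + 30476))) = 20057/(((225 + 3364)/(-14164 + 30476))) = 20057/((3589/16312)) = 20057/((3589*(1/16312))) = 20057/(3589/16312) = 20057*(16312/3589) = 327169784/3589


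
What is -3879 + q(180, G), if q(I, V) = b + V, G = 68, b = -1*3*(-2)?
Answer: -3805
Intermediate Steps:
b = 6 (b = -3*(-2) = 6)
q(I, V) = 6 + V
-3879 + q(180, G) = -3879 + (6 + 68) = -3879 + 74 = -3805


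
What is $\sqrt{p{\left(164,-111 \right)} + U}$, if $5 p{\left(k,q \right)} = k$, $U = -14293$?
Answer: $\frac{i \sqrt{356505}}{5} \approx 119.42 i$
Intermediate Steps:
$p{\left(k,q \right)} = \frac{k}{5}$
$\sqrt{p{\left(164,-111 \right)} + U} = \sqrt{\frac{1}{5} \cdot 164 - 14293} = \sqrt{\frac{164}{5} - 14293} = \sqrt{- \frac{71301}{5}} = \frac{i \sqrt{356505}}{5}$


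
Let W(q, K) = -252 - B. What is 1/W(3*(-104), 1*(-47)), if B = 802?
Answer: -1/1054 ≈ -0.00094877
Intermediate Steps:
W(q, K) = -1054 (W(q, K) = -252 - 1*802 = -252 - 802 = -1054)
1/W(3*(-104), 1*(-47)) = 1/(-1054) = -1/1054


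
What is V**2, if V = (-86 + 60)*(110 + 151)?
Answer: 46049796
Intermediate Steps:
V = -6786 (V = -26*261 = -6786)
V**2 = (-6786)**2 = 46049796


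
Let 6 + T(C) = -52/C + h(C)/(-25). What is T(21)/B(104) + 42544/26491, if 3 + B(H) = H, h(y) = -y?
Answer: 2149693181/1404685275 ≈ 1.5304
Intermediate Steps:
B(H) = -3 + H
T(C) = -6 - 52/C + C/25 (T(C) = -6 + (-52/C - C/(-25)) = -6 + (-52/C - C*(-1/25)) = -6 + (-52/C + C/25) = -6 - 52/C + C/25)
T(21)/B(104) + 42544/26491 = (-6 - 52/21 + (1/25)*21)/(-3 + 104) + 42544/26491 = (-6 - 52*1/21 + 21/25)/101 + 42544*(1/26491) = (-6 - 52/21 + 21/25)*(1/101) + 42544/26491 = -4009/525*1/101 + 42544/26491 = -4009/53025 + 42544/26491 = 2149693181/1404685275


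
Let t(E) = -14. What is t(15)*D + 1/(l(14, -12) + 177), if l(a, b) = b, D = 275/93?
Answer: -70573/1705 ≈ -41.392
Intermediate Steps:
D = 275/93 (D = 275*(1/93) = 275/93 ≈ 2.9570)
t(15)*D + 1/(l(14, -12) + 177) = -14*275/93 + 1/(-12 + 177) = -3850/93 + 1/165 = -70573/1705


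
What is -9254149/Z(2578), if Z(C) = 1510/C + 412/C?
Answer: -11928598061/961 ≈ -1.2413e+7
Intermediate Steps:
Z(C) = 1922/C
-9254149/Z(2578) = -9254149/(1922/2578) = -9254149/(1922*(1/2578)) = -9254149/961/1289 = -9254149*1289/961 = -11928598061/961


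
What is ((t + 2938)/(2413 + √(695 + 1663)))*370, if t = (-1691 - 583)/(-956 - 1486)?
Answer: 28862978850/64022321 - 35884350*√262/64022321 ≈ 441.75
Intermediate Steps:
t = 379/407 (t = -2274/(-2442) = -2274*(-1/2442) = 379/407 ≈ 0.93120)
((t + 2938)/(2413 + √(695 + 1663)))*370 = ((379/407 + 2938)/(2413 + √(695 + 1663)))*370 = (1196145/(407*(2413 + √2358)))*370 = (1196145/(407*(2413 + 3*√262)))*370 = 11961450/(11*(2413 + 3*√262))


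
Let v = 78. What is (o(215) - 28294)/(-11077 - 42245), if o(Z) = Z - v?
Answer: 28157/53322 ≈ 0.52806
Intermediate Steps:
o(Z) = -78 + Z (o(Z) = Z - 1*78 = Z - 78 = -78 + Z)
(o(215) - 28294)/(-11077 - 42245) = ((-78 + 215) - 28294)/(-11077 - 42245) = (137 - 28294)/(-53322) = -28157*(-1/53322) = 28157/53322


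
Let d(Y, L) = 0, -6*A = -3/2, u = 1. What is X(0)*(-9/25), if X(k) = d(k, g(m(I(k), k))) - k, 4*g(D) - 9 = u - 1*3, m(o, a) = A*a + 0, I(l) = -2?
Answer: 0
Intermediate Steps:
A = 1/4 (A = -(-1)/(2*2) = -1/6*(-3/2) = 1/4 ≈ 0.25000)
m(o, a) = a/4 (m(o, a) = a/4 + 0 = a/4)
g(D) = 7/4 (g(D) = 9/4 + (1 - 1*3)/4 = 9/4 + (1 - 3)/4 = 9/4 + (1/4)*(-2) = 9/4 - 1/2 = 7/4)
X(k) = -k (X(k) = 0 - k = -k)
X(0)*(-9/25) = (-1*0)*(-9/25) = 0*(-9*1/25) = 0*(-9/25) = 0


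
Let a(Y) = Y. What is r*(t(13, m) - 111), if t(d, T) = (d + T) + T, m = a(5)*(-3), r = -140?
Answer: 17920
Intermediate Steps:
m = -15 (m = 5*(-3) = -15)
t(d, T) = d + 2*T (t(d, T) = (T + d) + T = d + 2*T)
r*(t(13, m) - 111) = -140*((13 + 2*(-15)) - 111) = -140*((13 - 30) - 111) = -140*(-17 - 111) = -140*(-128) = 17920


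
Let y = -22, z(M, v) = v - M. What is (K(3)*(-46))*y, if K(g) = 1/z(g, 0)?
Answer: -1012/3 ≈ -337.33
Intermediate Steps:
K(g) = -1/g (K(g) = 1/(0 - g) = 1/(-g) = -1/g)
(K(3)*(-46))*y = (-1/3*(-46))*(-22) = (-1*1/3*(-46))*(-22) = -1/3*(-46)*(-22) = (46/3)*(-22) = -1012/3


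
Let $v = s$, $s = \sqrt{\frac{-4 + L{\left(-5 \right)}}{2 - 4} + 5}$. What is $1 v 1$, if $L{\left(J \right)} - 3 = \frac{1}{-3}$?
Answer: $\frac{\sqrt{51}}{3} \approx 2.3805$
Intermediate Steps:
$L{\left(J \right)} = \frac{8}{3}$ ($L{\left(J \right)} = 3 + \frac{1}{-3} = 3 - \frac{1}{3} = \frac{8}{3}$)
$s = \frac{\sqrt{51}}{3}$ ($s = \sqrt{\frac{-4 + \frac{8}{3}}{2 - 4} + 5} = \sqrt{- \frac{4}{3 \left(-2\right)} + 5} = \sqrt{\left(- \frac{4}{3}\right) \left(- \frac{1}{2}\right) + 5} = \sqrt{\frac{2}{3} + 5} = \sqrt{\frac{17}{3}} = \frac{\sqrt{51}}{3} \approx 2.3805$)
$v = \frac{\sqrt{51}}{3} \approx 2.3805$
$1 v 1 = 1 \frac{\sqrt{51}}{3} \cdot 1 = \frac{\sqrt{51}}{3} \cdot 1 = \frac{\sqrt{51}}{3}$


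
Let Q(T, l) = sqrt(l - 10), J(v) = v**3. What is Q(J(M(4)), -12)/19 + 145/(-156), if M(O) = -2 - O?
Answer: -145/156 + I*sqrt(22)/19 ≈ -0.92949 + 0.24686*I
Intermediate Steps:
Q(T, l) = sqrt(-10 + l)
Q(J(M(4)), -12)/19 + 145/(-156) = sqrt(-10 - 12)/19 + 145/(-156) = sqrt(-22)*(1/19) + 145*(-1/156) = (I*sqrt(22))*(1/19) - 145/156 = I*sqrt(22)/19 - 145/156 = -145/156 + I*sqrt(22)/19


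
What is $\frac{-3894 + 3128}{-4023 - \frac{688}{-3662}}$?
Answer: $\frac{1402546}{7365769} \approx 0.19041$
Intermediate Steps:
$\frac{-3894 + 3128}{-4023 - \frac{688}{-3662}} = - \frac{766}{-4023 - - \frac{344}{1831}} = - \frac{766}{-4023 + \frac{344}{1831}} = - \frac{766}{- \frac{7365769}{1831}} = \left(-766\right) \left(- \frac{1831}{7365769}\right) = \frac{1402546}{7365769}$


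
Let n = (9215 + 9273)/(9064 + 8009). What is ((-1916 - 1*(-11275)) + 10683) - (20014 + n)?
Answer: 459556/17073 ≈ 26.917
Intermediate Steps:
n = 18488/17073 ≈ 1.0829
((-1916 - 1*(-11275)) + 10683) - (20014 + n) = ((-1916 - 1*(-11275)) + 10683) - (20014 + 18488/17073) = ((-1916 + 11275) + 10683) - 1*341717510/17073 = (9359 + 10683) - 341717510/17073 = 20042 - 341717510/17073 = 459556/17073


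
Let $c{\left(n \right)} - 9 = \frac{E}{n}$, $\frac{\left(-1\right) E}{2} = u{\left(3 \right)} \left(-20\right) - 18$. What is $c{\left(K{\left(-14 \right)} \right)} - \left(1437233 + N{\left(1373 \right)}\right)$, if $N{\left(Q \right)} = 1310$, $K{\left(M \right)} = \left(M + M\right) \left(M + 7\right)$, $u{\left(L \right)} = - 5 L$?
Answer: $- \frac{70488307}{49} \approx -1.4385 \cdot 10^{6}$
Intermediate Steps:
$K{\left(M \right)} = 2 M \left(7 + M\right)$
$E = -564$ ($E = - 2 \left(\left(-5\right) 3 \left(-20\right) - 18\right) = - 2 \left(\left(-15\right) \left(-20\right) - 18\right) = - 2 \left(300 - 18\right) = \left(-2\right) 282 = -564$)
$c{\left(n \right)} = 9 - \frac{564}{n}$
$c{\left(K{\left(-14 \right)} \right)} - \left(1437233 + N{\left(1373 \right)}\right) = \left(9 - \frac{564}{2 \left(-14\right) \left(7 - 14\right)}\right) - 1438543 = \left(9 - \frac{564}{2 \left(-14\right) \left(-7\right)}\right) - 1438543 = \left(9 - \frac{564}{196}\right) - 1438543 = \left(9 - \frac{141}{49}\right) - 1438543 = \frac{300}{49} - 1438543 = - \frac{70488307}{49}$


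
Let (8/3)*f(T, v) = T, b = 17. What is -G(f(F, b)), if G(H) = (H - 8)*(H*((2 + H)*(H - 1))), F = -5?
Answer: 27255/4096 ≈ 6.6541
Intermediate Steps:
f(T, v) = 3*T/8
G(H) = H*(-1 + H)*(-8 + H)*(2 + H) (G(H) = (-8 + H)*(H*((2 + H)*(-1 + H))) = (-8 + H)*(H*((-1 + H)*(2 + H))) = (-8 + H)*(H*(-1 + H)*(2 + H)) = H*(-1 + H)*(-8 + H)*(2 + H))
-G(f(F, b)) = -(3/8)*(-5)*(16 + ((3/8)*(-5))³ - 15*(-5)/4 - 7*((3/8)*(-5))²) = -(-15)*(16 + (-15/8)³ - 10*(-15/8) - 7*(-15/8)²)/8 = -(-15)*(16 - 3375/512 + 75/4 - 7*225/64)/8 = -(-15)*(16 - 3375/512 + 75/4 - 1575/64)/8 = -(-15)*1817/(8*512) = -1*(-27255/4096) = 27255/4096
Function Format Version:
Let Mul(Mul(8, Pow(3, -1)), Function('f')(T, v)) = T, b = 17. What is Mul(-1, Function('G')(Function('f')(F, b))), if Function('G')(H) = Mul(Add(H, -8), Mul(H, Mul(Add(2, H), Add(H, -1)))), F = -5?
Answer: Rational(27255, 4096) ≈ 6.6541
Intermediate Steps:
Function('f')(T, v) = Mul(Rational(3, 8), T)
Function('G')(H) = Mul(H, Add(-1, H), Add(-8, H), Add(2, H)) (Function('G')(H) = Mul(Add(-8, H), Mul(H, Mul(Add(2, H), Add(-1, H)))) = Mul(Add(-8, H), Mul(H, Mul(Add(-1, H), Add(2, H)))) = Mul(Add(-8, H), Mul(H, Add(-1, H), Add(2, H))) = Mul(H, Add(-1, H), Add(-8, H), Add(2, H)))
Mul(-1, Function('G')(Function('f')(F, b))) = Mul(-1, Mul(Mul(Rational(3, 8), -5), Add(16, Pow(Mul(Rational(3, 8), -5), 3), Mul(-10, Mul(Rational(3, 8), -5)), Mul(-7, Pow(Mul(Rational(3, 8), -5), 2))))) = Mul(-1, Mul(Rational(-15, 8), Add(16, Pow(Rational(-15, 8), 3), Mul(-10, Rational(-15, 8)), Mul(-7, Pow(Rational(-15, 8), 2))))) = Mul(-1, Mul(Rational(-15, 8), Add(16, Rational(-3375, 512), Rational(75, 4), Mul(-7, Rational(225, 64))))) = Mul(-1, Mul(Rational(-15, 8), Add(16, Rational(-3375, 512), Rational(75, 4), Rational(-1575, 64)))) = Mul(-1, Mul(Rational(-15, 8), Rational(1817, 512))) = Mul(-1, Rational(-27255, 4096)) = Rational(27255, 4096)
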